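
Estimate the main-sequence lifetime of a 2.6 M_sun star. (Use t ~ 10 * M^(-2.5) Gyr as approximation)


t = 10 * M^(-2.5) = 10 * 2.6^(-2.5) = 0.9174

0.9174 Gyr


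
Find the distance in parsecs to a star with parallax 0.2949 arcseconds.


d = 1/p = 1/0.2949 = 3.391

3.391 pc


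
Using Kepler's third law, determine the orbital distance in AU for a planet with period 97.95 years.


a = P^(2/3) = 97.95^(2/3) = 21.2489

21.2489 AU


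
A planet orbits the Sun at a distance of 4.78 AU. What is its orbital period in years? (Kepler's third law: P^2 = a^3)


P = a^(3/2) = 4.78^1.5 = 10.4506

10.4506 years


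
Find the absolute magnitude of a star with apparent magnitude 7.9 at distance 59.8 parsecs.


M = m - 5*log10(d) + 5 = 7.9 - 5*log10(59.8) + 5 = 4.0165

4.0165


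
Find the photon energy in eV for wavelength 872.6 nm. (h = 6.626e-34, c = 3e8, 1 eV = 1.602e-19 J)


E = hc/lambda = 6.626e-34 * 3e8 / 8.726e-07 = 2.278e-19 J = 1.422 eV

1.422 eV


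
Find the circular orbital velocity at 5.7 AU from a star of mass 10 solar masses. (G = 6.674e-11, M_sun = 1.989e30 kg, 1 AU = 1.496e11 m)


v = sqrt(GM/r) = sqrt(6.674e-11 * 1.989e+31 / 8.527e+11) = 39455.4743

39455.4743 m/s


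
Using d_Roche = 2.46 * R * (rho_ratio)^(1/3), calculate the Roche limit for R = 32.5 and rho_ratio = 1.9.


d_Roche = 2.46 * 32.5 * 1.9^(1/3) = 99.0231

99.0231


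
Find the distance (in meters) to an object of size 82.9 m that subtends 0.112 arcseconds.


D = size / theta_rad, theta_rad = 0.112 * pi/(180*3600) = 5.430e-07, D = 1.527e+08

1.527e+08 m


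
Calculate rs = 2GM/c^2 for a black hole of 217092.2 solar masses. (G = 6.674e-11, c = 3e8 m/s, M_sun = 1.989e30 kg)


M = 217092.2 * 1.989e30 kg = 4.317963858e+35 kg. rs = 2GM/c^2 = 2 * 6.674e-11 * 4.317963858e+35 / (3e8)^2 = 6.404e+08

6.404e+08 m


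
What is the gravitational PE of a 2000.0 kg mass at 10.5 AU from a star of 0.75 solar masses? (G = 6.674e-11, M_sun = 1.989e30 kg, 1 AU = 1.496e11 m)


M = 0.75 * 1.989e30 kg = 1.49175e+30 kg; r = 10.5 AU * 1.496e11 m/AU = 1.5708e+12 m. U = -GM*m/r = -(6.674e-11 * 1.49175e+30 * 2000.0) / 1.5708e+12 = -1.268e+11

-1.268e+11 J


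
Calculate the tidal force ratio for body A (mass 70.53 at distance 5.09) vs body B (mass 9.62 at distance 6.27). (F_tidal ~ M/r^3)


Ratio = (M1/r1^3) / (M2/r2^3) = (70.53/5.09^3) / (9.62/6.27^3) = 13.704

13.704


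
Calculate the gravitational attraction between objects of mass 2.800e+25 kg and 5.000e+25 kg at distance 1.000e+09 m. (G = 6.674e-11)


F = G*m1*m2/r^2 = 6.674e-11 * 2.800e+25 * 5.000e+25 / (1.000e+09)^2 = 6.674e-11 * 1.400e+51 / 1.000e+18 = 9.344e+22

9.344e+22 N


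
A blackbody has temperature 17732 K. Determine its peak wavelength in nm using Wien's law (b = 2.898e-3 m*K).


lam_max = b / T = 2.898e-3 / 17732 = 1.634e-07 m = 163.4333 nm

163.4333 nm


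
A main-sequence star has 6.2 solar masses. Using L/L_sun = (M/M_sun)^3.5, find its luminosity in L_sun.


L/L_sun = (M/M_sun)^3.5 = 6.2^3.5 = 593.4319

593.4319 L_sun


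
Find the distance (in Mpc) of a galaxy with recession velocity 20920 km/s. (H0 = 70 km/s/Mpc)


d = v / H0 = 20920 / 70 = 298.8571

298.8571 Mpc


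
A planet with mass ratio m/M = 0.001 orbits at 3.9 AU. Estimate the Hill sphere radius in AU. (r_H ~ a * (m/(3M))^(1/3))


r_H = a * (m/3M)^(1/3) = 3.9 * (0.001/3)^(1/3) = 0.2704

0.2704 AU


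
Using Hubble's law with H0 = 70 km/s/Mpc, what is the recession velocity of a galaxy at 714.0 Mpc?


v = H0 * d = 70 * 714.0 = 49980.0

49980.0 km/s


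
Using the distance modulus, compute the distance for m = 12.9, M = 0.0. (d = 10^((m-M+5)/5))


d = 10^((m - M + 5)/5) = 10^((12.9 - 0.0 + 5)/5) = 3801.894

3801.894 pc


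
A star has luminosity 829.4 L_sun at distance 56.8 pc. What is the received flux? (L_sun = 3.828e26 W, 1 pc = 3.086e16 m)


F = L / (4*pi*d^2) = 3.175e+29 / (4*pi*(1.753e+18)^2) = 8.223e-09

8.223e-09 W/m^2


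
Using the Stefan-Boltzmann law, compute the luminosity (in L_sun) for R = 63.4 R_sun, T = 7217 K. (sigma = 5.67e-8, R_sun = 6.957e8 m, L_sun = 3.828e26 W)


R = 63.4 * 6.957e8 m = 4.410738e+10 m. L = 4*pi*R^2*sigma*T^4 = 4*pi*(4.410738e+10)^2 * 5.67e-8 * 7217^4 = 3.760471197e+30 W. L/L_sun = 3.760471197e+30 / 3.828e26 = 9823.5925

9823.5925 L_sun


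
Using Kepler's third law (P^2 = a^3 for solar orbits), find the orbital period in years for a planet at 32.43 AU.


P = a^(3/2) = 32.43^1.5 = 184.6802

184.6802 years


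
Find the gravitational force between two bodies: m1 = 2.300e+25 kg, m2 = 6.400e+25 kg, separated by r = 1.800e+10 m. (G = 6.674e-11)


F = G*m1*m2/r^2 = 6.674e-11 * 2.300e+25 * 6.400e+25 / (1.800e+10)^2 = 6.674e-11 * 1.472e+51 / 3.240e+20 = 3.032e+20

3.032e+20 N


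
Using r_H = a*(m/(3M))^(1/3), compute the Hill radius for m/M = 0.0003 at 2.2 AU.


r_H = a * (m/3M)^(1/3) = 2.2 * (0.0003/3)^(1/3) = 0.1021

0.1021 AU


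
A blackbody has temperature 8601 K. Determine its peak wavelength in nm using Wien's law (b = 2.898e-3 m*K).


lam_max = b / T = 2.898e-3 / 8601 = 3.369e-07 m = 336.9376 nm

336.9376 nm


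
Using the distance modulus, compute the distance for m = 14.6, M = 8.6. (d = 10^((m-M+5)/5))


d = 10^((m - M + 5)/5) = 10^((14.6 - 8.6 + 5)/5) = 158.4893

158.4893 pc


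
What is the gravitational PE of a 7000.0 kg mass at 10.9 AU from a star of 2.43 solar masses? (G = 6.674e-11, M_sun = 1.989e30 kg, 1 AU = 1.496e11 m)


M = 2.43 * 1.989e30 kg = 4.83327e+30 kg; r = 10.9 AU * 1.496e11 m/AU = 1.63064e+12 m. U = -GM*m/r = -(6.674e-11 * 4.83327e+30 * 7000.0) / 1.63064e+12 = -1.385e+12

-1.385e+12 J


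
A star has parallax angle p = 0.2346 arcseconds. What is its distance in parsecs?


d = 1/p = 1/0.2346 = 4.2626

4.2626 pc


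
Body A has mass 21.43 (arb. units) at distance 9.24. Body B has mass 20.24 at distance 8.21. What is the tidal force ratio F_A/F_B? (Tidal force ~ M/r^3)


Ratio = (M1/r1^3) / (M2/r2^3) = (21.43/9.24^3) / (20.24/8.21^3) = 0.7427

0.7427


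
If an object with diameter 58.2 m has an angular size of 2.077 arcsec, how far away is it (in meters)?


D = size / theta_rad, theta_rad = 2.077 * pi/(180*3600) = 1.007e-05, D = 5.780e+06

5.780e+06 m


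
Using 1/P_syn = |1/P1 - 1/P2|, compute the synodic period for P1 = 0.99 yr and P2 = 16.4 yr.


1/P_syn = |1/P1 - 1/P2| = |1/0.99 - 1/16.4| => P_syn = 1.0536

1.0536 years


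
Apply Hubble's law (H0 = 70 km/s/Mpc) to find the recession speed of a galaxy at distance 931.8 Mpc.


v = H0 * d = 70 * 931.8 = 65226.0

65226.0 km/s


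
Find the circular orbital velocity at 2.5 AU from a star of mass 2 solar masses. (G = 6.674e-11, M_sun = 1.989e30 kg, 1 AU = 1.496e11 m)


v = sqrt(GM/r) = sqrt(6.674e-11 * 3.978e+30 / 3.740e+11) = 26643.4027

26643.4027 m/s


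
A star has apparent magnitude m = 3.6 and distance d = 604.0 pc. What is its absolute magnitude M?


M = m - 5*log10(d) + 5 = 3.6 - 5*log10(604.0) + 5 = -5.3052

-5.3052


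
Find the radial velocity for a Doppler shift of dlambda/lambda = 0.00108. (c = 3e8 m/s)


v = (dlambda/lambda) * c = 0.00108 * 3e8 = 324000.0

324000.0 m/s


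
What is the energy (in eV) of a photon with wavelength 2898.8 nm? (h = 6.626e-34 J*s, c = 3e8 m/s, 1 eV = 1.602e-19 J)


E = hc/lambda = 6.626e-34 * 3e8 / 2.899e-06 = 6.857e-20 J = 0.428 eV

0.428 eV


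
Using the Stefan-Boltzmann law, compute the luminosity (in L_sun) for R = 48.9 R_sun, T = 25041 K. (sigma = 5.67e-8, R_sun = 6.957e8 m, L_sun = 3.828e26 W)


R = 48.9 * 6.957e8 m = 3.401973e+10 m. L = 4*pi*R^2*sigma*T^4 = 4*pi*(3.401973e+10)^2 * 5.67e-8 * 25041^4 = 3.242360655e+32 W. L/L_sun = 3.242360655e+32 / 3.828e26 = 847011.6654

847011.6654 L_sun


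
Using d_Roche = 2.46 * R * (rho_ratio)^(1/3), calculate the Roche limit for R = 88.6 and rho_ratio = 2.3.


d_Roche = 2.46 * 88.6 * 2.3^(1/3) = 287.7033

287.7033


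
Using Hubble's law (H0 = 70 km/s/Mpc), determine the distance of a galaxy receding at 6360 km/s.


d = v / H0 = 6360 / 70 = 90.8571

90.8571 Mpc


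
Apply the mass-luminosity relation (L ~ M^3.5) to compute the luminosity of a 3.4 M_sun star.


L/L_sun = (M/M_sun)^3.5 = 3.4^3.5 = 72.473

72.473 L_sun


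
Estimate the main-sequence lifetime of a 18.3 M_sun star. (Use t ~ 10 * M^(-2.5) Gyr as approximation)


t = 10 * M^(-2.5) = 10 * 18.3^(-2.5) = 0.007

0.007 Gyr


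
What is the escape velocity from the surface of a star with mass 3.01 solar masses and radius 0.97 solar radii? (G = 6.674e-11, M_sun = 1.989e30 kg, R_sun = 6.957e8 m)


M = 3.01 * 1.989e30 kg = 5.98689e+30 kg; R = 0.97 * 6.957e8 m = 6.74829e+08 m. v_esc = sqrt(2GM/R) = sqrt(2 * 6.674e-11 * 5.98689e+30 / 6.74829e+08) = 1.088e+06

1.088e+06 m/s


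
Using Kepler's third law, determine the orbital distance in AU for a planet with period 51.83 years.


a = P^(2/3) = 51.83^(2/3) = 13.9013

13.9013 AU


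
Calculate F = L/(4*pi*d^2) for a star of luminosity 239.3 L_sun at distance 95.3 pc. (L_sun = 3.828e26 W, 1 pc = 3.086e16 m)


F = L / (4*pi*d^2) = 9.160e+28 / (4*pi*(2.941e+18)^2) = 8.428e-10

8.428e-10 W/m^2


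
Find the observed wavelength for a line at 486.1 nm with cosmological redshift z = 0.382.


lam_obs = lam_emit * (1 + z) = 486.1 * (1 + 0.382) = 671.7902

671.7902 nm


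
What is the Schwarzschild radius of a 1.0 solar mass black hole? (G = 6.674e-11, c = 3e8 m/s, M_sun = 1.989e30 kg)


M = 1.0 * 1.989e30 kg = 1.989e+30 kg. rs = 2GM/c^2 = 2 * 6.674e-11 * 1.989e+30 / (3e8)^2 = 2949.908

2949.908 m


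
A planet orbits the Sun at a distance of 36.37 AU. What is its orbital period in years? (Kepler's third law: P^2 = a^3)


P = a^(3/2) = 36.37^1.5 = 219.3385

219.3385 years


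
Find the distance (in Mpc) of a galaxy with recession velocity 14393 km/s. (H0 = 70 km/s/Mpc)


d = v / H0 = 14393 / 70 = 205.6143

205.6143 Mpc


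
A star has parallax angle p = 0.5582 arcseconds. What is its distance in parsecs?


d = 1/p = 1/0.5582 = 1.7915

1.7915 pc


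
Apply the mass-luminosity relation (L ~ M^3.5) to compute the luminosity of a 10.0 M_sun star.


L/L_sun = (M/M_sun)^3.5 = 10.0^3.5 = 3162.2777

3162.2777 L_sun


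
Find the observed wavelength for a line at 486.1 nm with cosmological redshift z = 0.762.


lam_obs = lam_emit * (1 + z) = 486.1 * (1 + 0.762) = 856.5082

856.5082 nm


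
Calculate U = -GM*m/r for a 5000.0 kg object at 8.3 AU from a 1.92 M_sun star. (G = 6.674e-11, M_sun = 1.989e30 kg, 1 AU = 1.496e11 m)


M = 1.92 * 1.989e30 kg = 3.81888e+30 kg; r = 8.3 AU * 1.496e11 m/AU = 1.24168e+12 m. U = -GM*m/r = -(6.674e-11 * 3.81888e+30 * 5000.0) / 1.24168e+12 = -1.026e+12

-1.026e+12 J


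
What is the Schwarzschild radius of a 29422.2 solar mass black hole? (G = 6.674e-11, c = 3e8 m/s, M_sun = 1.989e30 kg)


M = 29422.2 * 1.989e30 kg = 5.85207558e+34 kg. rs = 2GM/c^2 = 2 * 6.674e-11 * 5.85207558e+34 / (3e8)^2 = 8.679e+07

8.679e+07 m


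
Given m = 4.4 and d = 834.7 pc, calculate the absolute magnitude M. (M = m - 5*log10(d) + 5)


M = m - 5*log10(d) + 5 = 4.4 - 5*log10(834.7) + 5 = -5.2077

-5.2077


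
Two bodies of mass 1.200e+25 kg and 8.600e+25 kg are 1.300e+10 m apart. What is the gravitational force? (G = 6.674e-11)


F = G*m1*m2/r^2 = 6.674e-11 * 1.200e+25 * 8.600e+25 / (1.300e+10)^2 = 6.674e-11 * 1.032e+51 / 1.690e+20 = 4.075e+20

4.075e+20 N


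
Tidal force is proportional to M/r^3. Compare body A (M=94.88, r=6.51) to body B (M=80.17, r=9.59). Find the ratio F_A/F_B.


Ratio = (M1/r1^3) / (M2/r2^3) = (94.88/6.51^3) / (80.17/9.59^3) = 3.7833

3.7833


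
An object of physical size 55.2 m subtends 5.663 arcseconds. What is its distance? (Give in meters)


D = size / theta_rad, theta_rad = 5.663 * pi/(180*3600) = 2.745e-05, D = 2.011e+06

2.011e+06 m


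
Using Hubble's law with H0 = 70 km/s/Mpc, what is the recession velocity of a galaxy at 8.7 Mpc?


v = H0 * d = 70 * 8.7 = 609.0

609.0 km/s


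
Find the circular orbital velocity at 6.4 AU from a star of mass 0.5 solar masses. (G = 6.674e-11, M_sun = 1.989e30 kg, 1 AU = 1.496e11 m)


v = sqrt(GM/r) = sqrt(6.674e-11 * 9.945e+29 / 9.574e+11) = 8326.0634

8326.0634 m/s


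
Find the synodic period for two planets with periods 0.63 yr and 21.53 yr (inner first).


1/P_syn = |1/P1 - 1/P2| = |1/0.63 - 1/21.53| => P_syn = 0.649

0.649 years


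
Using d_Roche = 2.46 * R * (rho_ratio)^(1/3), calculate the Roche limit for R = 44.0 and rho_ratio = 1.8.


d_Roche = 2.46 * 44.0 * 1.8^(1/3) = 131.6675

131.6675


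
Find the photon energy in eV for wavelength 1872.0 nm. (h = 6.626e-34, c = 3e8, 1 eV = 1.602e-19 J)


E = hc/lambda = 6.626e-34 * 3e8 / 1.872e-06 = 1.062e-19 J = 0.6628 eV

0.6628 eV


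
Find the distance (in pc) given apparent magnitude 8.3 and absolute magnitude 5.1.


d = 10^((m - M + 5)/5) = 10^((8.3 - 5.1 + 5)/5) = 43.6516

43.6516 pc


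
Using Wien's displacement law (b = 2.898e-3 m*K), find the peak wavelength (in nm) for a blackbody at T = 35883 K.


lam_max = b / T = 2.898e-3 / 35883 = 8.076e-08 m = 80.7625 nm

80.7625 nm


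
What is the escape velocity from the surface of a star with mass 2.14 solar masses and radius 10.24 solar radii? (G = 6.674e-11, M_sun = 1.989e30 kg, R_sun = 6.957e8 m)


M = 2.14 * 1.989e30 kg = 4.25646e+30 kg; R = 10.24 * 6.957e8 m = 7.123968e+09 m. v_esc = sqrt(2GM/R) = sqrt(2 * 6.674e-11 * 4.25646e+30 / 7.123968e+09) = 282404.3599

282404.3599 m/s


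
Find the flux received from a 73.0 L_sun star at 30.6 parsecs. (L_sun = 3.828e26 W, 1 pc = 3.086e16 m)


F = L / (4*pi*d^2) = 2.794e+28 / (4*pi*(9.443e+17)^2) = 2.494e-09

2.494e-09 W/m^2


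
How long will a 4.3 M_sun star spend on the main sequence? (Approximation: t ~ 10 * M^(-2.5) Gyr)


t = 10 * M^(-2.5) = 10 * 4.3^(-2.5) = 0.2608

0.2608 Gyr


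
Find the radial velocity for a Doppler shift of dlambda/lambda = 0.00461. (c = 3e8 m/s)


v = (dlambda/lambda) * c = 0.00461 * 3e8 = 1.383e+06

1.383e+06 m/s


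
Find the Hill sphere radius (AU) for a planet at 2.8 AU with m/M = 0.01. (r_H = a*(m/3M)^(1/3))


r_H = a * (m/3M)^(1/3) = 2.8 * (0.01/3)^(1/3) = 0.4183

0.4183 AU


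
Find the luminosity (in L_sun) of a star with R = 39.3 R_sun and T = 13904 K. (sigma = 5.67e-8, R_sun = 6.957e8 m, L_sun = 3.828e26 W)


R = 39.3 * 6.957e8 m = 2.734101e+10 m. L = 4*pi*R^2*sigma*T^4 = 4*pi*(2.734101e+10)^2 * 5.67e-8 * 13904^4 = 1.990586557e+31 W. L/L_sun = 1.990586557e+31 / 3.828e26 = 52000.6938

52000.6938 L_sun


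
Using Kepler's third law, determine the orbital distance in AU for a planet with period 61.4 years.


a = P^(2/3) = 61.4^(2/3) = 15.5637

15.5637 AU


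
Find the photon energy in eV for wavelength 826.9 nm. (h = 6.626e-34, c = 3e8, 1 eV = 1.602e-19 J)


E = hc/lambda = 6.626e-34 * 3e8 / 8.269e-07 = 2.404e-19 J = 1.5006 eV

1.5006 eV


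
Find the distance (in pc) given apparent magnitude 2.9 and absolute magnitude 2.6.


d = 10^((m - M + 5)/5) = 10^((2.9 - 2.6 + 5)/5) = 11.4815

11.4815 pc


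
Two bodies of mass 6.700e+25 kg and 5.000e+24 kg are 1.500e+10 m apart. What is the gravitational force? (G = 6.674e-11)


F = G*m1*m2/r^2 = 6.674e-11 * 6.700e+25 * 5.000e+24 / (1.500e+10)^2 = 6.674e-11 * 3.350e+50 / 2.250e+20 = 9.937e+19

9.937e+19 N


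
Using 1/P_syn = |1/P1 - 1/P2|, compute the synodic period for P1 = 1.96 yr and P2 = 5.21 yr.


1/P_syn = |1/P1 - 1/P2| = |1/1.96 - 1/5.21| => P_syn = 3.142

3.142 years


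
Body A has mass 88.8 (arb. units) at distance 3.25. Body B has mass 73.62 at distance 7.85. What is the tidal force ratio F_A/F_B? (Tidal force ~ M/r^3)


Ratio = (M1/r1^3) / (M2/r2^3) = (88.8/3.25^3) / (73.62/7.85^3) = 16.9971

16.9971


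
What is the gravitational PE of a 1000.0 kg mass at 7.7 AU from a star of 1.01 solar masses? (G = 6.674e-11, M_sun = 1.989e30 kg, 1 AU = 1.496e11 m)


M = 1.01 * 1.989e30 kg = 2.00889e+30 kg; r = 7.7 AU * 1.496e11 m/AU = 1.15192e+12 m. U = -GM*m/r = -(6.674e-11 * 2.00889e+30 * 1000.0) / 1.15192e+12 = -1.164e+11

-1.164e+11 J


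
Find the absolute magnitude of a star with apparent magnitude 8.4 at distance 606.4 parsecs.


M = m - 5*log10(d) + 5 = 8.4 - 5*log10(606.4) + 5 = -0.5138

-0.5138


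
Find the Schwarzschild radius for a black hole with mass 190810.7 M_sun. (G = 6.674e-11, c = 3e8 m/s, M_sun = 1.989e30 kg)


M = 190810.7 * 1.989e30 kg = 3.795224823e+35 kg. rs = 2GM/c^2 = 2 * 6.674e-11 * 3.795224823e+35 / (3e8)^2 = 5.629e+08

5.629e+08 m


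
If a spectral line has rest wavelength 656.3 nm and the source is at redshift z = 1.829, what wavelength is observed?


lam_obs = lam_emit * (1 + z) = 656.3 * (1 + 1.829) = 1856.6727

1856.6727 nm


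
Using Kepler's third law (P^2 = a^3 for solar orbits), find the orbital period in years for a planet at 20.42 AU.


P = a^(3/2) = 20.42^1.5 = 92.2749

92.2749 years


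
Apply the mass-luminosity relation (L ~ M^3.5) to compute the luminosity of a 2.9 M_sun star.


L/L_sun = (M/M_sun)^3.5 = 2.9^3.5 = 41.533

41.533 L_sun


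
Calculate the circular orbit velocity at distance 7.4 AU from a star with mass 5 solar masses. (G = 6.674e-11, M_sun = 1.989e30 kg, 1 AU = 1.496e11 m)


v = sqrt(GM/r) = sqrt(6.674e-11 * 9.945e+30 / 1.107e+12) = 24485.7741

24485.7741 m/s


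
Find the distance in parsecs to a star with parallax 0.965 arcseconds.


d = 1/p = 1/0.965 = 1.0363

1.0363 pc


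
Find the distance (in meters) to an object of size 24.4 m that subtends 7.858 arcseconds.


D = size / theta_rad, theta_rad = 7.858 * pi/(180*3600) = 3.810e-05, D = 640476.11

640476.11 m


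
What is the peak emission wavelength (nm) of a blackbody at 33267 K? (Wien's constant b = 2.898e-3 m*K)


lam_max = b / T = 2.898e-3 / 33267 = 8.711e-08 m = 87.1134 nm

87.1134 nm


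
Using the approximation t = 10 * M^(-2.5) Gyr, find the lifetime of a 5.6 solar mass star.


t = 10 * M^(-2.5) = 10 * 5.6^(-2.5) = 0.1348

0.1348 Gyr


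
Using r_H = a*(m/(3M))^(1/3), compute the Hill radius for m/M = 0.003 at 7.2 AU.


r_H = a * (m/3M)^(1/3) = 7.2 * (0.003/3)^(1/3) = 0.72

0.72 AU


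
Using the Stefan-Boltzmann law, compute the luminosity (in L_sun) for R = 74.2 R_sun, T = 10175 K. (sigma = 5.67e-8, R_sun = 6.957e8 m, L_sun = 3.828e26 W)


R = 74.2 * 6.957e8 m = 5.162094e+10 m. L = 4*pi*R^2*sigma*T^4 = 4*pi*(5.162094e+10)^2 * 5.67e-8 * 10175^4 = 2.035084337e+31 W. L/L_sun = 2.035084337e+31 / 3.828e26 = 53163.1227

53163.1227 L_sun


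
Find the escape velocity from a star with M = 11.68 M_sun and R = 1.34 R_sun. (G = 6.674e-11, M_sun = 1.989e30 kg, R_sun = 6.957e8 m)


M = 11.68 * 1.989e30 kg = 2.323152e+31 kg; R = 1.34 * 6.957e8 m = 9.32238e+08 m. v_esc = sqrt(2GM/R) = sqrt(2 * 6.674e-11 * 2.323152e+31 / 9.32238e+08) = 1.824e+06

1.824e+06 m/s


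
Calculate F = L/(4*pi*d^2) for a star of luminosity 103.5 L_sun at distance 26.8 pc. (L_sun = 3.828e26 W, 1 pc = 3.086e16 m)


F = L / (4*pi*d^2) = 3.962e+28 / (4*pi*(8.270e+17)^2) = 4.609e-09

4.609e-09 W/m^2


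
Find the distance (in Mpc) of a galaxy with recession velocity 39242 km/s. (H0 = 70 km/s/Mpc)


d = v / H0 = 39242 / 70 = 560.6

560.6 Mpc


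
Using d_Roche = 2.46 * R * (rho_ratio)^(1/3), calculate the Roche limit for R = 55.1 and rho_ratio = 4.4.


d_Roche = 2.46 * 55.1 * 4.4^(1/3) = 222.1114

222.1114


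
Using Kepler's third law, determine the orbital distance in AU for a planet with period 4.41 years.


a = P^(2/3) = 4.41^(2/3) = 2.6892

2.6892 AU


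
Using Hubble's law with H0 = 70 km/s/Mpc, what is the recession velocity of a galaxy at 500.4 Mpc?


v = H0 * d = 70 * 500.4 = 35028.0

35028.0 km/s


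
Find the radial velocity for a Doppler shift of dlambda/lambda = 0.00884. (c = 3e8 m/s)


v = (dlambda/lambda) * c = 0.00884 * 3e8 = 2.652e+06

2.652e+06 m/s


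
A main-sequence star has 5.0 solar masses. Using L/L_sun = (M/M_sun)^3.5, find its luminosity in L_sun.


L/L_sun = (M/M_sun)^3.5 = 5.0^3.5 = 279.5085

279.5085 L_sun


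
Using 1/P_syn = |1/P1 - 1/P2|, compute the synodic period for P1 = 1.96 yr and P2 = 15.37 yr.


1/P_syn = |1/P1 - 1/P2| = |1/1.96 - 1/15.37| => P_syn = 2.2465

2.2465 years


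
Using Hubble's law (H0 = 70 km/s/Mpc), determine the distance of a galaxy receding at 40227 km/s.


d = v / H0 = 40227 / 70 = 574.6714

574.6714 Mpc


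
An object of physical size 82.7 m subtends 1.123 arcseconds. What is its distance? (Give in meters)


D = size / theta_rad, theta_rad = 1.123 * pi/(180*3600) = 5.444e-06, D = 1.519e+07

1.519e+07 m


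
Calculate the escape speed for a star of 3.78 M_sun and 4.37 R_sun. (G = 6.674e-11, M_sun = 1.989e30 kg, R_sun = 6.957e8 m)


M = 3.78 * 1.989e30 kg = 7.51842e+30 kg; R = 4.37 * 6.957e8 m = 3.040209e+09 m. v_esc = sqrt(2GM/R) = sqrt(2 * 6.674e-11 * 7.51842e+30 / 3.040209e+09) = 574539.2066

574539.2066 m/s


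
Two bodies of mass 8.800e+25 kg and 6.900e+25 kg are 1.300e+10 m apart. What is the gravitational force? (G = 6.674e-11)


F = G*m1*m2/r^2 = 6.674e-11 * 8.800e+25 * 6.900e+25 / (1.300e+10)^2 = 6.674e-11 * 6.072e+51 / 1.690e+20 = 2.398e+21

2.398e+21 N


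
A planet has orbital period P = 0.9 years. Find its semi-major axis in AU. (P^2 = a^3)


a = P^(2/3) = 0.9^(2/3) = 0.9322

0.9322 AU


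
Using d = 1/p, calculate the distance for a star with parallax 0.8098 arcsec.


d = 1/p = 1/0.8098 = 1.2349

1.2349 pc


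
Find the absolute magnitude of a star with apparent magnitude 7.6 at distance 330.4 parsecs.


M = m - 5*log10(d) + 5 = 7.6 - 5*log10(330.4) + 5 = 0.0048

0.0048


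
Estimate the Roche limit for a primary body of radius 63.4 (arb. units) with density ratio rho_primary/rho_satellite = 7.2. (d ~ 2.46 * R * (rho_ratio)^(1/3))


d_Roche = 2.46 * 63.4 * 7.2^(1/3) = 301.1632

301.1632


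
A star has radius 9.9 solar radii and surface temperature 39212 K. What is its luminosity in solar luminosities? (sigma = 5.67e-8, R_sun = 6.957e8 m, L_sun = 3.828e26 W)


R = 9.9 * 6.957e8 m = 6.88743e+09 m. L = 4*pi*R^2*sigma*T^4 = 4*pi*(6.88743e+09)^2 * 5.67e-8 * 39212^4 = 7.990671826e+31 W. L/L_sun = 7.990671826e+31 / 3.828e26 = 208742.7332

208742.7332 L_sun


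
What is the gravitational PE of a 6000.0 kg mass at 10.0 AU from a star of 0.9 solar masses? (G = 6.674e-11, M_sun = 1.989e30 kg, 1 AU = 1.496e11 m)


M = 0.9 * 1.989e30 kg = 1.7901e+30 kg; r = 10.0 AU * 1.496e11 m/AU = 1.496e+12 m. U = -GM*m/r = -(6.674e-11 * 1.7901e+30 * 6000.0) / 1.496e+12 = -4.792e+11

-4.792e+11 J


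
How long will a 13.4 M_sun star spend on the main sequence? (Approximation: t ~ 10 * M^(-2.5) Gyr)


t = 10 * M^(-2.5) = 10 * 13.4^(-2.5) = 0.0152

0.0152 Gyr


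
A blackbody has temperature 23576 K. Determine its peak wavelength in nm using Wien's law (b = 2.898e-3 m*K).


lam_max = b / T = 2.898e-3 / 23576 = 1.229e-07 m = 122.9216 nm

122.9216 nm


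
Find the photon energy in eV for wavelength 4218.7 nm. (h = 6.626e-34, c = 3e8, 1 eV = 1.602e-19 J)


E = hc/lambda = 6.626e-34 * 3e8 / 4.219e-06 = 4.712e-20 J = 0.2941 eV

0.2941 eV


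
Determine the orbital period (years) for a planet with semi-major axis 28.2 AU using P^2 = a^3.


P = a^(3/2) = 28.2^1.5 = 149.7524

149.7524 years


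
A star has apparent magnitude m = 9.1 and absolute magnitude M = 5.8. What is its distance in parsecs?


d = 10^((m - M + 5)/5) = 10^((9.1 - 5.8 + 5)/5) = 45.7088

45.7088 pc


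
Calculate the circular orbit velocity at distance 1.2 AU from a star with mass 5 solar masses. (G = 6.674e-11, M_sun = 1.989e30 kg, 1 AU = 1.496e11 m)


v = sqrt(GM/r) = sqrt(6.674e-11 * 9.945e+30 / 1.795e+11) = 60804.9695

60804.9695 m/s


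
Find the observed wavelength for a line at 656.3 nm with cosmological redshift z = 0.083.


lam_obs = lam_emit * (1 + z) = 656.3 * (1 + 0.083) = 710.7729

710.7729 nm


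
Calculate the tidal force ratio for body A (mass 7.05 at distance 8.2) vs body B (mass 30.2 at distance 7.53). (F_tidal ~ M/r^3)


Ratio = (M1/r1^3) / (M2/r2^3) = (7.05/8.2^3) / (30.2/7.53^3) = 0.1808

0.1808


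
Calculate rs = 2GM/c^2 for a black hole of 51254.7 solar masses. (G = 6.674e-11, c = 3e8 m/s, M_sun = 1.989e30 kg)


M = 51254.7 * 1.989e30 kg = 1.019455983e+35 kg. rs = 2GM/c^2 = 2 * 6.674e-11 * 1.019455983e+35 / (3e8)^2 = 1.512e+08

1.512e+08 m


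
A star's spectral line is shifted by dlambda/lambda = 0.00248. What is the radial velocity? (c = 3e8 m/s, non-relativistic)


v = (dlambda/lambda) * c = 0.00248 * 3e8 = 744000.0

744000.0 m/s


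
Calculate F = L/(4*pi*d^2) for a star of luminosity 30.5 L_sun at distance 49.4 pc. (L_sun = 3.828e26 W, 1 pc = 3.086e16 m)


F = L / (4*pi*d^2) = 1.168e+28 / (4*pi*(1.524e+18)^2) = 3.998e-10

3.998e-10 W/m^2


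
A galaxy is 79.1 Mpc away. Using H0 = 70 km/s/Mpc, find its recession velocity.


v = H0 * d = 70 * 79.1 = 5537.0

5537.0 km/s


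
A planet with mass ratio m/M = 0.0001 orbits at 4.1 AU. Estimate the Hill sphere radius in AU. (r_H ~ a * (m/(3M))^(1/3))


r_H = a * (m/3M)^(1/3) = 4.1 * (0.0001/3)^(1/3) = 0.132

0.132 AU


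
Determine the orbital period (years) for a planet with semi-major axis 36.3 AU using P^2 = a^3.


P = a^(3/2) = 36.3^1.5 = 218.7056

218.7056 years


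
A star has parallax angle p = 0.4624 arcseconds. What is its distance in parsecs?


d = 1/p = 1/0.4624 = 2.1626

2.1626 pc


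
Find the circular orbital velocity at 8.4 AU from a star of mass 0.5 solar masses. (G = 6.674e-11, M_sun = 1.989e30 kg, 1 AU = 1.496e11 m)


v = sqrt(GM/r) = sqrt(6.674e-11 * 9.945e+29 / 1.257e+12) = 7267.5839

7267.5839 m/s


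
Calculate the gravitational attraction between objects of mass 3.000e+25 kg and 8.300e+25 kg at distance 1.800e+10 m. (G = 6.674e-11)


F = G*m1*m2/r^2 = 6.674e-11 * 3.000e+25 * 8.300e+25 / (1.800e+10)^2 = 6.674e-11 * 2.490e+51 / 3.240e+20 = 5.129e+20

5.129e+20 N


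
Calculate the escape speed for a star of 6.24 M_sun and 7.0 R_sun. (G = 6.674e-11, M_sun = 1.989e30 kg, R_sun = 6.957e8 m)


M = 6.24 * 1.989e30 kg = 1.241136e+31 kg; R = 7.0 * 6.957e8 m = 4.8699e+09 m. v_esc = sqrt(2GM/R) = sqrt(2 * 6.674e-11 * 1.241136e+31 / 4.8699e+09) = 583254.0508

583254.0508 m/s


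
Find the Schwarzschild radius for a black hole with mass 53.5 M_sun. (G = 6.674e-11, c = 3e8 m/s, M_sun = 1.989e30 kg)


M = 53.5 * 1.989e30 kg = 1.064115e+32 kg. rs = 2GM/c^2 = 2 * 6.674e-11 * 1.064115e+32 / (3e8)^2 = 157820.078

157820.078 m


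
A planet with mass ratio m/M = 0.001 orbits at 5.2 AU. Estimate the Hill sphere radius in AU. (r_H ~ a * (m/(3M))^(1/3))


r_H = a * (m/3M)^(1/3) = 5.2 * (0.001/3)^(1/3) = 0.3605

0.3605 AU


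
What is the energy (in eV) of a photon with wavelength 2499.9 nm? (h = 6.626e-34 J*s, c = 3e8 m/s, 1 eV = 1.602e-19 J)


E = hc/lambda = 6.626e-34 * 3e8 / 2.500e-06 = 7.952e-20 J = 0.4963 eV

0.4963 eV


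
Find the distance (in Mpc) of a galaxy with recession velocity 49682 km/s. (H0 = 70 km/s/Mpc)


d = v / H0 = 49682 / 70 = 709.7429

709.7429 Mpc


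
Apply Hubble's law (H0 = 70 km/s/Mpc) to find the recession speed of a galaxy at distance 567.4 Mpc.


v = H0 * d = 70 * 567.4 = 39718.0

39718.0 km/s


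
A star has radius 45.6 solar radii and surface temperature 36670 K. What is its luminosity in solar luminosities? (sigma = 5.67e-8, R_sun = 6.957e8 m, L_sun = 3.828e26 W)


R = 45.6 * 6.957e8 m = 3.172392e+10 m. L = 4*pi*R^2*sigma*T^4 = 4*pi*(3.172392e+10)^2 * 5.67e-8 * 36670^4 = 1.296612651e+33 W. L/L_sun = 1.296612651e+33 / 3.828e26 = 3.387e+06

3.387e+06 L_sun


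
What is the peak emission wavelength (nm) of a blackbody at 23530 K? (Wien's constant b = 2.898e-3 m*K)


lam_max = b / T = 2.898e-3 / 23530 = 1.232e-07 m = 123.1619 nm

123.1619 nm


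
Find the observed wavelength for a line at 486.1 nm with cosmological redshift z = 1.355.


lam_obs = lam_emit * (1 + z) = 486.1 * (1 + 1.355) = 1144.7655

1144.7655 nm


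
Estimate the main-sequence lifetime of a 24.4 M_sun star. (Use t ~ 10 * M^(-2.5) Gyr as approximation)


t = 10 * M^(-2.5) = 10 * 24.4^(-2.5) = 0.0034

0.0034 Gyr


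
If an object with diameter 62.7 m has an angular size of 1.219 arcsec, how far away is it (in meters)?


D = size / theta_rad, theta_rad = 1.219 * pi/(180*3600) = 5.910e-06, D = 1.061e+07

1.061e+07 m


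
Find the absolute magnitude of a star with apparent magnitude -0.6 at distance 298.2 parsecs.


M = m - 5*log10(d) + 5 = -0.6 - 5*log10(298.2) + 5 = -7.9725

-7.9725


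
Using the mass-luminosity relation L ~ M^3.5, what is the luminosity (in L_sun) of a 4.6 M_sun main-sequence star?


L/L_sun = (M/M_sun)^3.5 = 4.6^3.5 = 208.7625

208.7625 L_sun


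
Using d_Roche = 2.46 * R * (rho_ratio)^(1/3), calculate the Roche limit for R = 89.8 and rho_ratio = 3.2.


d_Roche = 2.46 * 89.8 * 3.2^(1/3) = 325.5328

325.5328


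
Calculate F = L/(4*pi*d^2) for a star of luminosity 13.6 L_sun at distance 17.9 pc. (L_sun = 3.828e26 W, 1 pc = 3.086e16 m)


F = L / (4*pi*d^2) = 5.206e+27 / (4*pi*(5.524e+17)^2) = 1.358e-09

1.358e-09 W/m^2


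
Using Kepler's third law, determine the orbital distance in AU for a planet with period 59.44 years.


a = P^(2/3) = 59.44^(2/3) = 15.2307

15.2307 AU


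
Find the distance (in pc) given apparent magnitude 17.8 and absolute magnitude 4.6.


d = 10^((m - M + 5)/5) = 10^((17.8 - 4.6 + 5)/5) = 4365.1583

4365.1583 pc


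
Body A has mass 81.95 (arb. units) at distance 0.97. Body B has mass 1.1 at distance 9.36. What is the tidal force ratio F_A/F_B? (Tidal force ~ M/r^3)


Ratio = (M1/r1^3) / (M2/r2^3) = (81.95/0.97^3) / (1.1/9.36^3) = 66937.3656

66937.3656


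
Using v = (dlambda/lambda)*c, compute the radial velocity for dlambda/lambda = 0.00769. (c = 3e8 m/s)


v = (dlambda/lambda) * c = 0.00769 * 3e8 = 2.307e+06

2.307e+06 m/s


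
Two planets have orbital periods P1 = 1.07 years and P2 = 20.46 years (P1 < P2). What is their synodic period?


1/P_syn = |1/P1 - 1/P2| = |1/1.07 - 1/20.46| => P_syn = 1.129

1.129 years


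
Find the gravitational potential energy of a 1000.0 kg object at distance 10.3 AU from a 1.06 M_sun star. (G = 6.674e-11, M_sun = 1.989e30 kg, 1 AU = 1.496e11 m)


M = 1.06 * 1.989e30 kg = 2.10834e+30 kg; r = 10.3 AU * 1.496e11 m/AU = 1.54088e+12 m. U = -GM*m/r = -(6.674e-11 * 2.10834e+30 * 1000.0) / 1.54088e+12 = -9.132e+10

-9.132e+10 J


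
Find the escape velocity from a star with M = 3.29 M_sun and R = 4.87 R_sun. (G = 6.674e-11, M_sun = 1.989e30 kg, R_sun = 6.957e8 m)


M = 3.29 * 1.989e30 kg = 6.54381e+30 kg; R = 4.87 * 6.957e8 m = 3.388059e+09 m. v_esc = sqrt(2GM/R) = sqrt(2 * 6.674e-11 * 6.54381e+30 / 3.388059e+09) = 507747.6912

507747.6912 m/s


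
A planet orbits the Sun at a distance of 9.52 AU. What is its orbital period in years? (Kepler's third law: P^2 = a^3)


P = a^(3/2) = 9.52^1.5 = 29.3735

29.3735 years


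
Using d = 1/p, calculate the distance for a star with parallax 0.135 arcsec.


d = 1/p = 1/0.135 = 7.4074

7.4074 pc


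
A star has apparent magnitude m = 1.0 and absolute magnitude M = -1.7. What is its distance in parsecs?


d = 10^((m - M + 5)/5) = 10^((1.0 - -1.7 + 5)/5) = 34.6737

34.6737 pc


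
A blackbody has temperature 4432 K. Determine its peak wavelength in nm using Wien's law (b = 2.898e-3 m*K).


lam_max = b / T = 2.898e-3 / 4432 = 6.539e-07 m = 653.8809 nm

653.8809 nm


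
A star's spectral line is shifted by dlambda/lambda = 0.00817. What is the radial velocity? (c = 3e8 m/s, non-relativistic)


v = (dlambda/lambda) * c = 0.00817 * 3e8 = 2.451e+06

2.451e+06 m/s


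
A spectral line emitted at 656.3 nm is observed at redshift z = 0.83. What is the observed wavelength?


lam_obs = lam_emit * (1 + z) = 656.3 * (1 + 0.83) = 1201.029

1201.029 nm


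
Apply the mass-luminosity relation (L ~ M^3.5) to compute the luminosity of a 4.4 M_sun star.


L/L_sun = (M/M_sun)^3.5 = 4.4^3.5 = 178.6835

178.6835 L_sun


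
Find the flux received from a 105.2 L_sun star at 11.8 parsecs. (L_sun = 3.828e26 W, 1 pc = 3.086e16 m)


F = L / (4*pi*d^2) = 4.027e+28 / (4*pi*(3.641e+17)^2) = 2.417e-08

2.417e-08 W/m^2


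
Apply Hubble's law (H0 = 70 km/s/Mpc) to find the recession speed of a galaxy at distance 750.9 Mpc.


v = H0 * d = 70 * 750.9 = 52563.0

52563.0 km/s


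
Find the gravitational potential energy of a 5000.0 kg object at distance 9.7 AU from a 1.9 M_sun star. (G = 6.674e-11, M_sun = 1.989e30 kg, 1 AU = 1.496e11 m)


M = 1.9 * 1.989e30 kg = 3.7791e+30 kg; r = 9.7 AU * 1.496e11 m/AU = 1.45112e+12 m. U = -GM*m/r = -(6.674e-11 * 3.7791e+30 * 5000.0) / 1.45112e+12 = -8.690e+11

-8.690e+11 J


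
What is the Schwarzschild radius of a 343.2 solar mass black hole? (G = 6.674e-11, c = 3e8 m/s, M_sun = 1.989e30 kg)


M = 343.2 * 1.989e30 kg = 6.826248e+32 kg. rs = 2GM/c^2 = 2 * 6.674e-11 * 6.826248e+32 / (3e8)^2 = 1.012e+06

1.012e+06 m


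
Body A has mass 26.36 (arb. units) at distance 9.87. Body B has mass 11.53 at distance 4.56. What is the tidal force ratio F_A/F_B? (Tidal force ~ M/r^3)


Ratio = (M1/r1^3) / (M2/r2^3) = (26.36/9.87^3) / (11.53/4.56^3) = 0.2255

0.2255


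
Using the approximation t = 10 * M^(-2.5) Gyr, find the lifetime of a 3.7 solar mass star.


t = 10 * M^(-2.5) = 10 * 3.7^(-2.5) = 0.3797

0.3797 Gyr


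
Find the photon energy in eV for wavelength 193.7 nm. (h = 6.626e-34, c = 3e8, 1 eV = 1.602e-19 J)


E = hc/lambda = 6.626e-34 * 3e8 / 1.937e-07 = 1.026e-18 J = 6.4059 eV

6.4059 eV


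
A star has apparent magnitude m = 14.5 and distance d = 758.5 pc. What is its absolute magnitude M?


M = m - 5*log10(d) + 5 = 14.5 - 5*log10(758.5) + 5 = 5.1002

5.1002


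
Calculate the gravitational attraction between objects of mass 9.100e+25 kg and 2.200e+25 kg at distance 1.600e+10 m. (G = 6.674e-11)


F = G*m1*m2/r^2 = 6.674e-11 * 9.100e+25 * 2.200e+25 / (1.600e+10)^2 = 6.674e-11 * 2.002e+51 / 2.560e+20 = 5.219e+20

5.219e+20 N


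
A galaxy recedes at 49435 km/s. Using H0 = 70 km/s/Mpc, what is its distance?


d = v / H0 = 49435 / 70 = 706.2143

706.2143 Mpc


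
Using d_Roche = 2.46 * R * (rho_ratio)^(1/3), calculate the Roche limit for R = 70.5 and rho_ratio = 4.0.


d_Roche = 2.46 * 70.5 * 4.0^(1/3) = 275.303

275.303


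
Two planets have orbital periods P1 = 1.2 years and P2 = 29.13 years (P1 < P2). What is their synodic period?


1/P_syn = |1/P1 - 1/P2| = |1/1.2 - 1/29.13| => P_syn = 1.2516

1.2516 years


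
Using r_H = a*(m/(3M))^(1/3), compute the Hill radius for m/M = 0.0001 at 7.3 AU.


r_H = a * (m/3M)^(1/3) = 7.3 * (0.0001/3)^(1/3) = 0.2349

0.2349 AU


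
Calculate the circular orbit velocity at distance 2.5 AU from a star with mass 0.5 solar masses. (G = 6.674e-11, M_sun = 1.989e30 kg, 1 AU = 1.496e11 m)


v = sqrt(GM/r) = sqrt(6.674e-11 * 9.945e+29 / 3.740e+11) = 13321.7014

13321.7014 m/s


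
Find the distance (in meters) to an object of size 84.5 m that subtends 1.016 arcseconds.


D = size / theta_rad, theta_rad = 1.016 * pi/(180*3600) = 4.926e-06, D = 1.715e+07

1.715e+07 m


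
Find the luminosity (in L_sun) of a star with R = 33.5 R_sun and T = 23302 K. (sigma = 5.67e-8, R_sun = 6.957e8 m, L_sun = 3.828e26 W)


R = 33.5 * 6.957e8 m = 2.330595e+10 m. L = 4*pi*R^2*sigma*T^4 = 4*pi*(2.330595e+10)^2 * 5.67e-8 * 23302^4 = 1.14103597e+32 W. L/L_sun = 1.14103597e+32 / 3.828e26 = 298076.2723

298076.2723 L_sun


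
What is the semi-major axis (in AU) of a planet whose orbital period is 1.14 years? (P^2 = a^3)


a = P^(2/3) = 1.14^(2/3) = 1.0913

1.0913 AU


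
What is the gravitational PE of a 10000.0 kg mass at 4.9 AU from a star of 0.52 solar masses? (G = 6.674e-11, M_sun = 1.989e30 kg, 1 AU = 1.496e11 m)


M = 0.52 * 1.989e30 kg = 1.03428e+30 kg; r = 4.9 AU * 1.496e11 m/AU = 7.3304e+11 m. U = -GM*m/r = -(6.674e-11 * 1.03428e+30 * 10000.0) / 7.3304e+11 = -9.417e+11

-9.417e+11 J


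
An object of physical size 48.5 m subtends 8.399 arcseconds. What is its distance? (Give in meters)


D = size / theta_rad, theta_rad = 8.399 * pi/(180*3600) = 4.072e-05, D = 1.191e+06

1.191e+06 m


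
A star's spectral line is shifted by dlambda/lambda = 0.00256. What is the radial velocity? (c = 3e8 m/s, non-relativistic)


v = (dlambda/lambda) * c = 0.00256 * 3e8 = 768000.0

768000.0 m/s


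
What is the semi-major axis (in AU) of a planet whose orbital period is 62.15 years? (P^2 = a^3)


a = P^(2/3) = 62.15^(2/3) = 15.6902

15.6902 AU


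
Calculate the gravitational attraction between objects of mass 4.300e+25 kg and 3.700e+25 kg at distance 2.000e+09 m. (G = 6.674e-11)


F = G*m1*m2/r^2 = 6.674e-11 * 4.300e+25 * 3.700e+25 / (2.000e+09)^2 = 6.674e-11 * 1.591e+51 / 4.000e+18 = 2.655e+22

2.655e+22 N


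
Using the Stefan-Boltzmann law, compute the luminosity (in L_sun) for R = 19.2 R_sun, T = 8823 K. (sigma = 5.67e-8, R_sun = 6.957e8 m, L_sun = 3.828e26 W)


R = 19.2 * 6.957e8 m = 1.335744e+10 m. L = 4*pi*R^2*sigma*T^4 = 4*pi*(1.335744e+10)^2 * 5.67e-8 * 8823^4 = 7.70379121e+29 W. L/L_sun = 7.70379121e+29 / 3.828e26 = 2012.4846

2012.4846 L_sun


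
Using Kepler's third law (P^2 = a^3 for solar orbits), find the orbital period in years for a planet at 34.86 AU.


P = a^(3/2) = 34.86^1.5 = 205.8217

205.8217 years


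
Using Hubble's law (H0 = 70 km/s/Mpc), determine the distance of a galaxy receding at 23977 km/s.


d = v / H0 = 23977 / 70 = 342.5286

342.5286 Mpc


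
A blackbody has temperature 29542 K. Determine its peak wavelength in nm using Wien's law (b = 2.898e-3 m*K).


lam_max = b / T = 2.898e-3 / 29542 = 9.810e-08 m = 98.0976 nm

98.0976 nm


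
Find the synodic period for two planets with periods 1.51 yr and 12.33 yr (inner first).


1/P_syn = |1/P1 - 1/P2| = |1/1.51 - 1/12.33| => P_syn = 1.7207

1.7207 years


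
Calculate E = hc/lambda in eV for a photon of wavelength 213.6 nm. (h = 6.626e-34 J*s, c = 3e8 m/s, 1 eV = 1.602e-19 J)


E = hc/lambda = 6.626e-34 * 3e8 / 2.136e-07 = 9.306e-19 J = 5.8091 eV

5.8091 eV


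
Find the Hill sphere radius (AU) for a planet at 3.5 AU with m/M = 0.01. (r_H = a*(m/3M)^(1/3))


r_H = a * (m/3M)^(1/3) = 3.5 * (0.01/3)^(1/3) = 0.5228

0.5228 AU


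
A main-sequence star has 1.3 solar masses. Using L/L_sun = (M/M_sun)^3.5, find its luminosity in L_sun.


L/L_sun = (M/M_sun)^3.5 = 1.3^3.5 = 2.505

2.505 L_sun


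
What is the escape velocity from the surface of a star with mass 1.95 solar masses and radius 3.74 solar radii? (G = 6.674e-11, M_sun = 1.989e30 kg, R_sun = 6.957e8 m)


M = 1.95 * 1.989e30 kg = 3.87855e+30 kg; R = 3.74 * 6.957e8 m = 2.601918e+09 m. v_esc = sqrt(2GM/R) = sqrt(2 * 6.674e-11 * 3.87855e+30 / 2.601918e+09) = 446062.7869

446062.7869 m/s


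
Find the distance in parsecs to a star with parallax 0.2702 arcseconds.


d = 1/p = 1/0.2702 = 3.701

3.701 pc


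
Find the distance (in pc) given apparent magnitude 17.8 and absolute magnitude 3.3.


d = 10^((m - M + 5)/5) = 10^((17.8 - 3.3 + 5)/5) = 7943.2823

7943.2823 pc


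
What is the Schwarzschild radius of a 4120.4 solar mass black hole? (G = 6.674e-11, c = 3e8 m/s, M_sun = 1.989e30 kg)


M = 4120.4 * 1.989e30 kg = 8.1954756e+33 kg. rs = 2GM/c^2 = 2 * 6.674e-11 * 8.1954756e+33 / (3e8)^2 = 1.215e+07

1.215e+07 m


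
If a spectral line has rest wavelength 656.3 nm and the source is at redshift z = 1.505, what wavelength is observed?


lam_obs = lam_emit * (1 + z) = 656.3 * (1 + 1.505) = 1644.0315

1644.0315 nm
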